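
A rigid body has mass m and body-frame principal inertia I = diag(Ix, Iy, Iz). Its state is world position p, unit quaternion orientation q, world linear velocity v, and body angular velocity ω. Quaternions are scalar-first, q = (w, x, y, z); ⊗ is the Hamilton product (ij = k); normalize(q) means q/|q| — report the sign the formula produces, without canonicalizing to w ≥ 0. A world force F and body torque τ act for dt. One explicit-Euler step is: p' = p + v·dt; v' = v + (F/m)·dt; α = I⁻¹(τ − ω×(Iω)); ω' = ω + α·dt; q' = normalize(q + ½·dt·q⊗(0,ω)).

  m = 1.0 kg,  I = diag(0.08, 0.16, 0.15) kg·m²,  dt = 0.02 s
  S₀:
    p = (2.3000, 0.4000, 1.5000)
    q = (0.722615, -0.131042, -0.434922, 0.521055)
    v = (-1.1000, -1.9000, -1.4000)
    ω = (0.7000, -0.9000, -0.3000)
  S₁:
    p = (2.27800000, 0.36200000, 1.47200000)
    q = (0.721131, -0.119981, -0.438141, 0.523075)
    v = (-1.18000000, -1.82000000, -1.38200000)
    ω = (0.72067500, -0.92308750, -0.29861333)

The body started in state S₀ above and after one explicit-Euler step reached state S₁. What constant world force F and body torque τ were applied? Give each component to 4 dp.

v₁ − v₀ = (-0.08000000, 0.08000000, 0.01800000)
applied force F = (-4.0000, 4.0000, 0.9000)
ω₁ − ω₀ = (0.02067500, -0.02308750, 0.00138667)
τ = I·(Δω/dt) + ω₀×(Iω₀) = (0.0800, -0.1700, -0.0400)

F = (-4.0000, 4.0000, 0.9000)
τ = (0.0800, -0.1700, -0.0400)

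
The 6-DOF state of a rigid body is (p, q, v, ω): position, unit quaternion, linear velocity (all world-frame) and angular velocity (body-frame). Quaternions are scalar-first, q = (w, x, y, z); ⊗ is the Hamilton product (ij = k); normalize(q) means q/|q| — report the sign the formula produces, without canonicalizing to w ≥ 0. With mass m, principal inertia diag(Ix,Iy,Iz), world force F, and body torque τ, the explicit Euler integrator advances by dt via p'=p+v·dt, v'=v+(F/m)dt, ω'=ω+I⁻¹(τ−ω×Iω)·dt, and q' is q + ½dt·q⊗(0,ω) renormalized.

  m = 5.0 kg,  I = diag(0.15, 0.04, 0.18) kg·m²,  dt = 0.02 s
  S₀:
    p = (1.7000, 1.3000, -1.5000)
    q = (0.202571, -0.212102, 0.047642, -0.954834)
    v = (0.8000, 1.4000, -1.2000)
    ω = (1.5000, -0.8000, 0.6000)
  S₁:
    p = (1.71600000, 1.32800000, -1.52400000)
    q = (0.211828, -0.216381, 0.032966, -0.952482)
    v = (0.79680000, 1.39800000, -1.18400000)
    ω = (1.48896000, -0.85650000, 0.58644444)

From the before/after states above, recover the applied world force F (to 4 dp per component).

F = (-0.8000, -0.5000, 4.0000)

Δv = v₁−v₀ = (-0.00320000, -0.00200000, 0.01600000)
m·(v₁−v₀)/dt = (-0.8000, -0.5000, 4.0000)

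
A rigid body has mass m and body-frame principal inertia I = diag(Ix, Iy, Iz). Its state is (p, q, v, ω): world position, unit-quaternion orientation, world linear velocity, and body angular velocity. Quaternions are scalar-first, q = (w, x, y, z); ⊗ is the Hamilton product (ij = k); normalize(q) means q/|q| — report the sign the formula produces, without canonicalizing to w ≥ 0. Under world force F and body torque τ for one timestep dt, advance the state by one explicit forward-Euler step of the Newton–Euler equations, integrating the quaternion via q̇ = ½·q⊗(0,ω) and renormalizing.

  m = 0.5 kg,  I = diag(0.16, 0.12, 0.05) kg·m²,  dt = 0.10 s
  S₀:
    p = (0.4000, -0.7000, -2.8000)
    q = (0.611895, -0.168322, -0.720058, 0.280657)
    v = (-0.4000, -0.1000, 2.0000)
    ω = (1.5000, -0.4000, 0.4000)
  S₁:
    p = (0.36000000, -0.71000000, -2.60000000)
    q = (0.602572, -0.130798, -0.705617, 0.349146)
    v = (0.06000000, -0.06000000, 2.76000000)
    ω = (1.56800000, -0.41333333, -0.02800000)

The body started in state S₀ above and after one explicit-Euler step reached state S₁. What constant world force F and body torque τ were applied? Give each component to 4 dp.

F = (2.3000, 0.2000, 3.8000)
τ = (0.1200, 0.0500, -0.1900)

Δω = ω₁−ω₀ = (0.06800000, -0.01333333, -0.42800000)
ω₀×(Iω₀) = (0.0112, 0.0660, 0.0240)
applied torque τ = (0.1200, 0.0500, -0.1900)
Δv = v₁−v₀ = (0.46000000, 0.04000000, 0.76000000)
m·(v₁−v₀)/dt = (2.3000, 0.2000, 3.8000)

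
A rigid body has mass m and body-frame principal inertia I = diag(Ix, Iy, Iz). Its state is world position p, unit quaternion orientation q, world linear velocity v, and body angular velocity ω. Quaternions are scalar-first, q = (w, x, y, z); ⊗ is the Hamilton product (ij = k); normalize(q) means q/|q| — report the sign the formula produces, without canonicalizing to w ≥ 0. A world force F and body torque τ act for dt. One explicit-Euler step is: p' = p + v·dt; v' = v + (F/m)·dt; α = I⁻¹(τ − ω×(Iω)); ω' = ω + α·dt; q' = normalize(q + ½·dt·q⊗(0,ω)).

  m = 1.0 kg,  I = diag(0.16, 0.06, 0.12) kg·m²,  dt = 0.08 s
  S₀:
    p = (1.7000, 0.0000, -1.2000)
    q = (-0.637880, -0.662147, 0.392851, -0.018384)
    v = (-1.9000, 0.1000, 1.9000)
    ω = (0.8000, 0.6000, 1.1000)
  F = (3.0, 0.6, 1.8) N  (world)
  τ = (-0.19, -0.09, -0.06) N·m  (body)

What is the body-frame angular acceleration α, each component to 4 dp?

ω×(Iω) gyroscopic = (0.0396, 0.0352, -0.0480)
angular accel α = (-1.4350, -2.0867, -0.1000)

α = (-1.4350, -2.0867, -0.1000)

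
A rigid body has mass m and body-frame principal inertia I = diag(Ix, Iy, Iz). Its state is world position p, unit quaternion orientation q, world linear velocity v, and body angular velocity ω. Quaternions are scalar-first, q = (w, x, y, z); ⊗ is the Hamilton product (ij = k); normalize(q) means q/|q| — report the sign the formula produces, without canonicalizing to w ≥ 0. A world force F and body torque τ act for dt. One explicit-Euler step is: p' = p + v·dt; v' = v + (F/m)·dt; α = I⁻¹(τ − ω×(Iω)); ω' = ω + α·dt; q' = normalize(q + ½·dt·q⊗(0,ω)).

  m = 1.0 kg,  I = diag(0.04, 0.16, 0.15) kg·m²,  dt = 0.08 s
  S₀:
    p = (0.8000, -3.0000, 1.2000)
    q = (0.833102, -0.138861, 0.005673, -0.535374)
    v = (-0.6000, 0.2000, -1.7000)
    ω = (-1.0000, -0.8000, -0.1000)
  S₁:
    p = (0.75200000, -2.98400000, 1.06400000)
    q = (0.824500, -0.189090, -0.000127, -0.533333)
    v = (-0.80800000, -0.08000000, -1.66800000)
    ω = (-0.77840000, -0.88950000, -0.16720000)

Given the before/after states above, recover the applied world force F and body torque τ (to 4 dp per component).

Δv = v₁−v₀ = (-0.20800000, -0.28000000, 0.03200000)
F = m·Δv/dt = (-2.6000, -3.5000, 0.4000)
Δω = ω₁−ω₀ = (0.22160000, -0.08950000, -0.06720000)
gyro term ω₀×Iω₀ = (-0.0008, -0.0110, 0.0960)
τ = I·(Δω/dt) + ω₀×(Iω₀) = (0.1100, -0.1900, -0.0300)

F = (-2.6000, -3.5000, 0.4000)
τ = (0.1100, -0.1900, -0.0300)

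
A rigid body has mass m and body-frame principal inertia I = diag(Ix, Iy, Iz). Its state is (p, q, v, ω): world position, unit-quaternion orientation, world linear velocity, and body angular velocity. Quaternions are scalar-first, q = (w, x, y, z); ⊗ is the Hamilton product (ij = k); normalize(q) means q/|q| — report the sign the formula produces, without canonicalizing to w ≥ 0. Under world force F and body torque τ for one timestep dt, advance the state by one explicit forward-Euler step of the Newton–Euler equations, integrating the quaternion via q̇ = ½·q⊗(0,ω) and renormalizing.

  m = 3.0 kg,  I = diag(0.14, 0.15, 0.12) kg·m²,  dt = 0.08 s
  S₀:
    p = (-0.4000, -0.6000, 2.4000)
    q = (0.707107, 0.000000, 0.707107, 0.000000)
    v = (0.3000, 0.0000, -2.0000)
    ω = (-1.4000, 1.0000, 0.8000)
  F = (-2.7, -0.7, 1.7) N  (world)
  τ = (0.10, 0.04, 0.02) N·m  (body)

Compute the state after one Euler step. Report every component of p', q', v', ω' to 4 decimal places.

ω×(Iω) gyroscopic = (-0.0240, -0.0224, -0.0140)
angular accel α = (0.8857, 0.4160, 0.2833)
ω + α·dt = (-1.3291, 1.0333, 0.8227)
q⊗(0,ω) = (-0.7071070, -0.4242642, 0.7071070, 1.5556354)
updated quaternion q' = (0.6769, -0.0169, 0.7333, 0.0620)
a = F/m = (-0.9000, -0.2333, 0.5667)
p' = p + v·dt = (-0.3760, -0.6000, 2.2400)
v + (F/m)dt = (0.2280, -0.0187, -1.9547)

p' = (-0.3760, -0.6000, 2.2400)
q' = (0.6769, -0.0169, 0.7333, 0.0620)
v' = (0.2280, -0.0187, -1.9547)
ω' = (-1.3291, 1.0333, 0.8227)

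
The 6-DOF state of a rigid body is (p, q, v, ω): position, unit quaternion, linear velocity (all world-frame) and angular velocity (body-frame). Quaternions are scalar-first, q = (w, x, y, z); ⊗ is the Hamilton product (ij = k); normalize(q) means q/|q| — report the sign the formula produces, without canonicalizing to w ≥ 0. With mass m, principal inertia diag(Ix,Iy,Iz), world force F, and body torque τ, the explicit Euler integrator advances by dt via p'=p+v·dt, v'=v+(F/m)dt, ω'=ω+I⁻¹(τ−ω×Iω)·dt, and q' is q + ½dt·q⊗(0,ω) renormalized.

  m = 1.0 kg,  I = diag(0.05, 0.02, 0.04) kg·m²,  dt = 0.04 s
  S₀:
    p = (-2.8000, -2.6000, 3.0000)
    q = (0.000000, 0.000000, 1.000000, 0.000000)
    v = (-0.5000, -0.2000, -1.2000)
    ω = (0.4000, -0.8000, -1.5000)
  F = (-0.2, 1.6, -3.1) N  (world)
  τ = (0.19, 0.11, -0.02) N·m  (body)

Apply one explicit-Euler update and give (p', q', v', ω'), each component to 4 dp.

p' = p + v·dt = (-2.8200, -2.6080, 2.9520)
v' = v + a·dt = (-0.5080, -0.1360, -1.3240)
gyro term ω×Iω = (0.0240, -0.0060, 0.0096)
(τ − ω×Iω)/I = (3.3200, 5.8000, -0.7400)
ω + α·dt = (0.5328, -0.5680, -1.5296)
q⊗(0,ω) = (0.8000000, -1.5000000, 0.0000000, -0.4000000)
q + ½dt·q⊗(0,ω), renormalized = (0.0160, -0.0300, 0.9994, -0.0080)

p' = (-2.8200, -2.6080, 2.9520)
q' = (0.0160, -0.0300, 0.9994, -0.0080)
v' = (-0.5080, -0.1360, -1.3240)
ω' = (0.5328, -0.5680, -1.5296)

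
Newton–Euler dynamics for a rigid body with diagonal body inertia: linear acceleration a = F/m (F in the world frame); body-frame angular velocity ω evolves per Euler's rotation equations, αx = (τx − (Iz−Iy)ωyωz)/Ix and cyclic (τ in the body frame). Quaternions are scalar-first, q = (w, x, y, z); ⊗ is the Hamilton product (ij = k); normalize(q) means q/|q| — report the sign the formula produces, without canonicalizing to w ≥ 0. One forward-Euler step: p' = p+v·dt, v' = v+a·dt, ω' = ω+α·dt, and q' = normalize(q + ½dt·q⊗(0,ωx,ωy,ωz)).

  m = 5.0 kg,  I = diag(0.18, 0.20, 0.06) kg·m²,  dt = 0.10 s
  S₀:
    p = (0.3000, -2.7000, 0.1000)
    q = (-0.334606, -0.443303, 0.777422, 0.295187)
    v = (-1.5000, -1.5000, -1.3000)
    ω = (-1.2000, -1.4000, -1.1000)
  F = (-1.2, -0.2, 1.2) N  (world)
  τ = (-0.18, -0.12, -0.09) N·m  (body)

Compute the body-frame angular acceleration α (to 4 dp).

gyro term ω×Iω = (-0.2156, 0.1584, 0.0336)
(τ − ω×Iω)/I = (0.1978, -1.3920, -2.0600)

α = (0.1978, -1.3920, -2.0600)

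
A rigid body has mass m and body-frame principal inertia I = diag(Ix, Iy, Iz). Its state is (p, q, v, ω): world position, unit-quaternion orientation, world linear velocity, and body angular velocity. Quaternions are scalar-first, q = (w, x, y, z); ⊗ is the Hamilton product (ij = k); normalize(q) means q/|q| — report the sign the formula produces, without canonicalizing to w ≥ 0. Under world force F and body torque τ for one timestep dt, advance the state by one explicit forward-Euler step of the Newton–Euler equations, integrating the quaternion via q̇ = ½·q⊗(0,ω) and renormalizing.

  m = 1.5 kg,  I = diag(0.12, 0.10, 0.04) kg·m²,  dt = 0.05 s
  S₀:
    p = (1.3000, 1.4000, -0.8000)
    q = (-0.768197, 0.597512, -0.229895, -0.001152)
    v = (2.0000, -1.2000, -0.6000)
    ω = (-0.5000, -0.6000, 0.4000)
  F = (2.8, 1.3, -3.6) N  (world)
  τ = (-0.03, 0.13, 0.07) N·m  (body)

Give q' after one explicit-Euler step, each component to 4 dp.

q' = (-0.7640, 0.6047, -0.2243, -0.0207)

q⊗(0,ω) = (0.1612798, 0.2914493, 0.2224894, -0.7807335)
q' = normalize(q + ½dt·q⊗(0,ω)) = (-0.7640, 0.6047, -0.2243, -0.0207)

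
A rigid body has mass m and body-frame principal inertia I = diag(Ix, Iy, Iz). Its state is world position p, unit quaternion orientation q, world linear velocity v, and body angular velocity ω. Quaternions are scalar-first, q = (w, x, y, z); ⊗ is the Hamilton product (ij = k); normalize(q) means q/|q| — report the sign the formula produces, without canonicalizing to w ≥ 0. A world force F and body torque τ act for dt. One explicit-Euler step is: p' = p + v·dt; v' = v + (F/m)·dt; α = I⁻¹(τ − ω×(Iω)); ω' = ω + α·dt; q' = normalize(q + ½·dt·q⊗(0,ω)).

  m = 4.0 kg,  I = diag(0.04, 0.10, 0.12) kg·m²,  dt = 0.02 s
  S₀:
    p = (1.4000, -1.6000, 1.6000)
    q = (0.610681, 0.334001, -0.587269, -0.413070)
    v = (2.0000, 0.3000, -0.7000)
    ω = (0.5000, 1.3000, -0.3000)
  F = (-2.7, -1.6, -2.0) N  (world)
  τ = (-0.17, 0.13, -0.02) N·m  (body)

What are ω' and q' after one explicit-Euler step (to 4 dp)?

(τ − ω×Iω)/I = (-4.0550, 1.1800, -0.4917)
ω' = ω + α·dt = (0.4189, 1.3236, -0.3098)
q⊗(0,ω) = (0.4725282, 1.0185122, 0.6875506, 0.5446315)
q' = normalize(q + ½dt·q⊗(0,ω)) = (0.6153, 0.3442, -0.5803, -0.4076)

ω' = (0.4189, 1.3236, -0.3098)
q' = (0.6153, 0.3442, -0.5803, -0.4076)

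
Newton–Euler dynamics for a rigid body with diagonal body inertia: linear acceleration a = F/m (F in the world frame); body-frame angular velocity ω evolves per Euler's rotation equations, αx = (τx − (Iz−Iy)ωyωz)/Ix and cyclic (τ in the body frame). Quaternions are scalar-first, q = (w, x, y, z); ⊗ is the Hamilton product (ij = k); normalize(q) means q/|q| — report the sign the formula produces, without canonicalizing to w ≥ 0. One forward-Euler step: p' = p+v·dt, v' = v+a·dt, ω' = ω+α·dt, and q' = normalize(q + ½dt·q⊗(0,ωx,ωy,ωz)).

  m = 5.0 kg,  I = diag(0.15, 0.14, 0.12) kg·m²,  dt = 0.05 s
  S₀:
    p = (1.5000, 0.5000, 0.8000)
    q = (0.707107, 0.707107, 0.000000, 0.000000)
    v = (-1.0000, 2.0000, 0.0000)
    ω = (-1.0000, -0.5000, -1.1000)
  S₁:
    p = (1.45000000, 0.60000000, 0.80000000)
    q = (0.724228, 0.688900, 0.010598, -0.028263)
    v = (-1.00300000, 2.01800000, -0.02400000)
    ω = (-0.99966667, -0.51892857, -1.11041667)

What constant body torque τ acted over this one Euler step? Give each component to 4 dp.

τ = (-0.0100, -0.0200, -0.0300)

rate change Δω = (0.00033333, -0.01892857, -0.01041667)
precession coupling = (-0.0110, 0.0330, -0.0050)
I·α + gyro = (-0.0100, -0.0200, -0.0300)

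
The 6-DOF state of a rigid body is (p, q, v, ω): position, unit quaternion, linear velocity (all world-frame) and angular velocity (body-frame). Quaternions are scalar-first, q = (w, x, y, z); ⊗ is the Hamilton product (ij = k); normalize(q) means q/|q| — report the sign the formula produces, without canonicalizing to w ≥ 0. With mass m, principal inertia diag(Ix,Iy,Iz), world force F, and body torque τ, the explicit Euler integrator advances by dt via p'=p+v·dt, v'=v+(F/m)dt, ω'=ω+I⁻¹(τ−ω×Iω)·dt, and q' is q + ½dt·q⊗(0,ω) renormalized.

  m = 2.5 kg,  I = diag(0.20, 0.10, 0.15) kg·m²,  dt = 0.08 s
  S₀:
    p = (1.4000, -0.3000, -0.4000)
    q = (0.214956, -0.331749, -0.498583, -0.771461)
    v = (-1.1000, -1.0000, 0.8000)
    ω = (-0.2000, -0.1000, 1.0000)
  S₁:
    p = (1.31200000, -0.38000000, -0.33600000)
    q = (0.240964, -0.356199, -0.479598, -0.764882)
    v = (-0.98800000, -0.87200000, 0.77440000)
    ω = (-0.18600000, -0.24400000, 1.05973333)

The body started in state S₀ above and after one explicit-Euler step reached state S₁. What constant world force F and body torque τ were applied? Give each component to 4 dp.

rate change Δω = (0.01400000, -0.14400000, 0.05973333)
precession coupling = (-0.0050, -0.0100, -0.0020)
I·α + gyro = (0.0300, -0.1900, 0.1100)
Δv = v₁−v₀ = (0.11200000, 0.12800000, -0.02560000)
F = m·Δv/dt = (3.5000, 4.0000, -0.8000)

F = (3.5000, 4.0000, -0.8000)
τ = (0.0300, -0.1900, 0.1100)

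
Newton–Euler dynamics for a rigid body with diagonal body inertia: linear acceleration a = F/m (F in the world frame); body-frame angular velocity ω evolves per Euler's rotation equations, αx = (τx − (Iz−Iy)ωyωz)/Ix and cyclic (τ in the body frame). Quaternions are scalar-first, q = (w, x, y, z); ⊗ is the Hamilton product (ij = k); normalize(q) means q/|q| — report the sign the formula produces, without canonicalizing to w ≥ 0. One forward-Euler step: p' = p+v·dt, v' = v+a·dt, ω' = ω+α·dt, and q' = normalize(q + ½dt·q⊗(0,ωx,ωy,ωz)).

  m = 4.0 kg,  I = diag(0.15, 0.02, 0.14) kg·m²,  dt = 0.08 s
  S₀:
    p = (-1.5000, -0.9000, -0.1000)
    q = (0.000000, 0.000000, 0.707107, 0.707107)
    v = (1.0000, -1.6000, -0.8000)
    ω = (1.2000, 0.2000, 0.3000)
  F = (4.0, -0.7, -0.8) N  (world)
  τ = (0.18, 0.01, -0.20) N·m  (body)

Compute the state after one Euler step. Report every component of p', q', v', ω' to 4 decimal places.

ω×(Iω) gyroscopic = (0.0072, 0.0036, -0.0312)
α = I⁻¹(τ − ω×Iω) = (1.1520, 0.3200, -1.2057)
new body rate ω' = (1.2922, 0.2256, 0.2035)
Hamilton product q⊗(0,ω) = (-0.3535535, 0.0707107, 0.8485284, -0.8485284)
updated quaternion q' = (-0.0141, 0.0028, 0.7401, 0.6723)
new position p' = (-1.4200, -1.0280, -0.1640)
new velocity v' = (1.0800, -1.6140, -0.8160)

p' = (-1.4200, -1.0280, -0.1640)
q' = (-0.0141, 0.0028, 0.7401, 0.6723)
v' = (1.0800, -1.6140, -0.8160)
ω' = (1.2922, 0.2256, 0.2035)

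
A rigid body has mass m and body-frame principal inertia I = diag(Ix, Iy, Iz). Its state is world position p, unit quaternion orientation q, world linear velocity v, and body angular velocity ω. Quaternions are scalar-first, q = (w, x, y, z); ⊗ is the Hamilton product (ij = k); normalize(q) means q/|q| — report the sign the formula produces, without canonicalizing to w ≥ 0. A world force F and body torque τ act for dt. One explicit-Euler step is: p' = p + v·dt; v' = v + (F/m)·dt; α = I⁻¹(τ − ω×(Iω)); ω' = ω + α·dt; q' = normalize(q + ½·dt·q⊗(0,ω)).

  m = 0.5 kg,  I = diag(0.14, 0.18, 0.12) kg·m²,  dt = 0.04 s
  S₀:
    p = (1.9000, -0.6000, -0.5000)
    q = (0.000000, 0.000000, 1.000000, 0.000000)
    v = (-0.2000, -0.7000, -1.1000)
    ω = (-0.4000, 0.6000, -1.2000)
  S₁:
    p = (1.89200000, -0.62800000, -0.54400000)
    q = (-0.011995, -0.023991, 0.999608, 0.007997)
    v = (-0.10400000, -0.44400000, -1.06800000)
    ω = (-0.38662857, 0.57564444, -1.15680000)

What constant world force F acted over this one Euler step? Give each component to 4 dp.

velocity change Δv = (0.09600000, 0.25600000, 0.03200000)
applied force F = (1.2000, 3.2000, 0.4000)

F = (1.2000, 3.2000, 0.4000)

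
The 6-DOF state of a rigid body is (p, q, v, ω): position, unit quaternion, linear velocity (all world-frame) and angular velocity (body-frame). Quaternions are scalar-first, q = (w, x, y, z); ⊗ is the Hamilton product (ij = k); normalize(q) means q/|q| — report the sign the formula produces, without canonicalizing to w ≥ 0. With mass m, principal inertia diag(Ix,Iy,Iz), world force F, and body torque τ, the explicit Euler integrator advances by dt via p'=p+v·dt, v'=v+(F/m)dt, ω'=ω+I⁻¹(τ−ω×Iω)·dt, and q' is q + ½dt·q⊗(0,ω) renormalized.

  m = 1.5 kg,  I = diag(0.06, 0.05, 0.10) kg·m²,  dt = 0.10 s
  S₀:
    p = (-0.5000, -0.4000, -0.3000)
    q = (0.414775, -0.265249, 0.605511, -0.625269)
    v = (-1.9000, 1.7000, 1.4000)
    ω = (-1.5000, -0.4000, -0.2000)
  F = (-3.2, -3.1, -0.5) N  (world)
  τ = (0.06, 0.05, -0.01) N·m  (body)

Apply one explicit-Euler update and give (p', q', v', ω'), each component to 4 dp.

p' = (-0.6900, -0.2300, -0.1600)
q' = (0.3995, -0.3140, 0.6395, -0.5769)
v' = (-2.1133, 1.4933, 1.3667)
ω' = (-1.4067, -0.2760, -0.2040)

gyro term ω×Iω = (0.0040, -0.0120, -0.0060)
(τ − ω×Iω)/I = (0.9333, 1.2400, -0.0400)
ω + α·dt = (-1.4067, -0.2760, -0.2040)
Hamilton product q⊗(0,ω) = (-0.2807229, -0.9933723, 0.7189437, 0.9314111)
q + ½dt·q⊗(0,ω), renormalized = (0.3995, -0.3140, 0.6395, -0.5769)
new position p' = (-0.6900, -0.2300, -0.1600)
v' = v + a·dt = (-2.1133, 1.4933, 1.3667)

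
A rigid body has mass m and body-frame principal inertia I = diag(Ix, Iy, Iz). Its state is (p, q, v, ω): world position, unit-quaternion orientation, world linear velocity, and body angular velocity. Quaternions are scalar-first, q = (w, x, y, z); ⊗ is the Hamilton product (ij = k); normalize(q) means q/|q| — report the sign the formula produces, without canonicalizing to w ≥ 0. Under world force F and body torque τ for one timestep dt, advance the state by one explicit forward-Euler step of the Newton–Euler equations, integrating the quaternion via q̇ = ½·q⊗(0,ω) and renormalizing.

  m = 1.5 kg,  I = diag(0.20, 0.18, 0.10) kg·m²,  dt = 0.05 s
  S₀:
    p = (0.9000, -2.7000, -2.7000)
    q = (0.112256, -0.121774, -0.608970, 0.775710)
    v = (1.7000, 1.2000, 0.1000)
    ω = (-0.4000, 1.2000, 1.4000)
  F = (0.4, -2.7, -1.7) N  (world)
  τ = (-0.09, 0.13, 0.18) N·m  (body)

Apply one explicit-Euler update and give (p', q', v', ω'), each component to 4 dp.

p' = (0.9850, -2.6400, -2.6950)
q' = (0.1020, -0.1673, -0.6084, 0.7690)
v' = (1.7133, 1.1100, 0.0433)
ω' = (-0.3889, 1.2517, 1.4852)

p' = p + v·dt = (0.9850, -2.6400, -2.6950)
v + (F/m)dt = (1.7133, 1.1100, 0.0433)
ω×(Iω) gyroscopic = (-0.1344, -0.0560, 0.0096)
(τ − ω×Iω)/I = (0.2220, 1.0333, 1.7040)
ω + α·dt = (-0.3889, 1.2517, 1.4852)
q⊗(0,ω) = (-0.4039396, -1.8283124, -0.0050932, -0.2325584)
q' = normalize(q + ½dt·q⊗(0,ω)) = (0.1020, -0.1673, -0.6084, 0.7690)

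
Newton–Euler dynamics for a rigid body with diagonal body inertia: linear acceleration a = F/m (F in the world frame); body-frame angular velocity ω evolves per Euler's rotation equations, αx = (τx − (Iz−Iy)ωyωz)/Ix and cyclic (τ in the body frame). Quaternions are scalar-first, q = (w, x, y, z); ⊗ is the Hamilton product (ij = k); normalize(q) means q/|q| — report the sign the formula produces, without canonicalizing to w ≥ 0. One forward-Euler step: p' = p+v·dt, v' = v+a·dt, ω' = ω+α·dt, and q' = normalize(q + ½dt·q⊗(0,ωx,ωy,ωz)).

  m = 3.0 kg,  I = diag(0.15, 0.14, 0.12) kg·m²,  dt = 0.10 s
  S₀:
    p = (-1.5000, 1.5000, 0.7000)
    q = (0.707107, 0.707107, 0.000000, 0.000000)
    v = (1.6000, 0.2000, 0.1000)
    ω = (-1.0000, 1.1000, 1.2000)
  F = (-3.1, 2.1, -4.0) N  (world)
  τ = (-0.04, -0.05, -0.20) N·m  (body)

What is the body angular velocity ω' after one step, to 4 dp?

ω' = (-1.0091, 1.0900, 1.0242)

precession coupling ω×(Iω) = (-0.0264, -0.0360, 0.0110)
α = I⁻¹(τ − ω×Iω) = (-0.0907, -0.1000, -1.7583)
ω + α·dt = (-1.0091, 1.0900, 1.0242)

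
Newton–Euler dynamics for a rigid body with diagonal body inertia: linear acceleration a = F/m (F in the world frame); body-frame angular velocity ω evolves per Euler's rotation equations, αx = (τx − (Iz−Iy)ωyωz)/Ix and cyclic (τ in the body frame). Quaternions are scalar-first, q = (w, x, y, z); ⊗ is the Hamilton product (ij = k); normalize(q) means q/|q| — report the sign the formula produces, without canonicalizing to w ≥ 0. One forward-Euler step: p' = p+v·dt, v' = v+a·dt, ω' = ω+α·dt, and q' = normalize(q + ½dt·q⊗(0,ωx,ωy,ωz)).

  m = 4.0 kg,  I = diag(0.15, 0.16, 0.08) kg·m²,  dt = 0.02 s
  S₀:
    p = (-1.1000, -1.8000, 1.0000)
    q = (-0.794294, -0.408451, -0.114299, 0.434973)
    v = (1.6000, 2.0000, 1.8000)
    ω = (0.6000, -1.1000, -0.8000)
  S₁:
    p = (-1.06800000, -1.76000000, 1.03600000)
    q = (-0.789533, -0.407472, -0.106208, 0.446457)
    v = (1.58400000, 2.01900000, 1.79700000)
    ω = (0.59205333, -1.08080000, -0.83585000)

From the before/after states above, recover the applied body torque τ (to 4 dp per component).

Δω = ω₁−ω₀ = (-0.00794667, 0.01920000, -0.03585000)
I·α + gyro = (-0.1300, 0.1200, -0.1500)

τ = (-0.1300, 0.1200, -0.1500)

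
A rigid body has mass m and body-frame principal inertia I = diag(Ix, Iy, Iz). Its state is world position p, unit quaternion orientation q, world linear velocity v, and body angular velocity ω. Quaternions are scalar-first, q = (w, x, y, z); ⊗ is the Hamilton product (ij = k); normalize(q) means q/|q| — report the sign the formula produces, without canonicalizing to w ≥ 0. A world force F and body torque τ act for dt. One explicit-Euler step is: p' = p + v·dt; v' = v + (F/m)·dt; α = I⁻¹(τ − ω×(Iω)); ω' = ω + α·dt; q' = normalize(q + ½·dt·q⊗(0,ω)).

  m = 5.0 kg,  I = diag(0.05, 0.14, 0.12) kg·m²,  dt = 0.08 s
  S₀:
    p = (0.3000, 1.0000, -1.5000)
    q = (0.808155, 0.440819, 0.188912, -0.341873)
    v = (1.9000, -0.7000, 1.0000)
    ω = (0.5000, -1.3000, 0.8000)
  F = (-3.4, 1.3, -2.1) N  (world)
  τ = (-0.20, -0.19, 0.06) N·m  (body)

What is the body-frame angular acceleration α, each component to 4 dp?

α = (-4.4160, -1.1571, 0.9875)

gyro term ω×Iω = (0.0208, -0.0280, -0.0585)
(τ − ω×Iω)/I = (-4.4160, -1.1571, 0.9875)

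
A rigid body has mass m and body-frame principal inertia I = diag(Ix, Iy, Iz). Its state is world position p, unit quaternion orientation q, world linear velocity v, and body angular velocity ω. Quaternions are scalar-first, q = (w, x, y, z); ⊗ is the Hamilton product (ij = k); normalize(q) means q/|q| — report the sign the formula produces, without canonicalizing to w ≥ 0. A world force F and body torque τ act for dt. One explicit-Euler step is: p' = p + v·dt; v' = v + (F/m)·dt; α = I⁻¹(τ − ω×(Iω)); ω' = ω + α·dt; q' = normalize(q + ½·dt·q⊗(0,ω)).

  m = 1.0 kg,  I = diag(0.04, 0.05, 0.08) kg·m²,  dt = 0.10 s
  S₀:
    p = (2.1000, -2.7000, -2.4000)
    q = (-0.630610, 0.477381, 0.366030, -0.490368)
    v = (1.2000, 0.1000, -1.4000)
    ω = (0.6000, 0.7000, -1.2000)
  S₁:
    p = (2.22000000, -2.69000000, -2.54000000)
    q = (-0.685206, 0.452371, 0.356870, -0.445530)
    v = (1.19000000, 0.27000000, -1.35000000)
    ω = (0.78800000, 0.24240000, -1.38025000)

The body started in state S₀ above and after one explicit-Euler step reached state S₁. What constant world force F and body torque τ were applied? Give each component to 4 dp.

Δv = v₁−v₀ = (-0.01000000, 0.17000000, 0.05000000)
applied force F = (-0.1000, 1.7000, 0.5000)
rate change Δω = (0.18800000, -0.45760000, -0.18025000)
τ = I·(Δω/dt) + ω₀×(Iω₀) = (0.0500, -0.2000, -0.1400)

F = (-0.1000, 1.7000, 0.5000)
τ = (0.0500, -0.2000, -0.1400)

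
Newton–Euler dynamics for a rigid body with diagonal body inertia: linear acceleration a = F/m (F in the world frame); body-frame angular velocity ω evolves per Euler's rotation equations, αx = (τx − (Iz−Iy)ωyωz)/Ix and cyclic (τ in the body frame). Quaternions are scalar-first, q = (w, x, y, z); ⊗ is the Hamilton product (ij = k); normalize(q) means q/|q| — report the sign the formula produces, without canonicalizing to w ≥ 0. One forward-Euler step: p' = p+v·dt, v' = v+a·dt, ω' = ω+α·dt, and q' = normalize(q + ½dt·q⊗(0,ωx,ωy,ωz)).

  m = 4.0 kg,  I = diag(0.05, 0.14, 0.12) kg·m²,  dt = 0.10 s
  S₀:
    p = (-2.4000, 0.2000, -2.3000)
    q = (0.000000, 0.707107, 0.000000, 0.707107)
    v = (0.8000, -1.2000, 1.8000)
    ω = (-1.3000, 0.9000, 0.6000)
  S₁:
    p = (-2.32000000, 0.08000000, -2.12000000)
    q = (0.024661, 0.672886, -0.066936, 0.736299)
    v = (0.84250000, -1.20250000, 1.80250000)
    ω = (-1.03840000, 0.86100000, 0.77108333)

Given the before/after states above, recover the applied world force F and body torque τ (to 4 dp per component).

rate change Δω = (0.26160000, -0.03900000, 0.17108333)
ω₀×(Iω₀) = (-0.0108, 0.0546, -0.1053)
τ = I·(Δω/dt) + ω₀×(Iω₀) = (0.1200, 0.0000, 0.1000)
Δv = v₁−v₀ = (0.04250000, -0.00250000, 0.00250000)
m·(v₁−v₀)/dt = (1.7000, -0.1000, 0.1000)

F = (1.7000, -0.1000, 0.1000)
τ = (0.1200, 0.0000, 0.1000)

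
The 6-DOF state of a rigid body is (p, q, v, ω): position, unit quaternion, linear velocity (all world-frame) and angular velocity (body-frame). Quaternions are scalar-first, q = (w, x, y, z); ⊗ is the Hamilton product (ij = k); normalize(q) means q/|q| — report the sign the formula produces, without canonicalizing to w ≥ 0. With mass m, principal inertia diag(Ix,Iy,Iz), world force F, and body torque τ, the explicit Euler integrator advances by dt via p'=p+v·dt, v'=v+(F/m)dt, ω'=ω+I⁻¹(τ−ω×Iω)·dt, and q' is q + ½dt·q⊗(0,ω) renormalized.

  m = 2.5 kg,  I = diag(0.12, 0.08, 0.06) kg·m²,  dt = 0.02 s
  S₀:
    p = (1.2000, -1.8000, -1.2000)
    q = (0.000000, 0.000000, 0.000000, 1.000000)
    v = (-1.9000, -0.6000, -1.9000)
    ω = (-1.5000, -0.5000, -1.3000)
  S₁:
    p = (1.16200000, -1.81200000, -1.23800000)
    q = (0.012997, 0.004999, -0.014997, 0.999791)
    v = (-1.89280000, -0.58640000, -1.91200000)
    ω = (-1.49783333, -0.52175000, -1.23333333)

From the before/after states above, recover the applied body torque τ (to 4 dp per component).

τ = (0.0000, 0.0300, 0.1700)

Δω = ω₁−ω₀ = (0.00216667, -0.02175000, 0.06666667)
gyro term ω₀×Iω₀ = (-0.0130, 0.1170, -0.0300)
applied torque τ = (0.0000, 0.0300, 0.1700)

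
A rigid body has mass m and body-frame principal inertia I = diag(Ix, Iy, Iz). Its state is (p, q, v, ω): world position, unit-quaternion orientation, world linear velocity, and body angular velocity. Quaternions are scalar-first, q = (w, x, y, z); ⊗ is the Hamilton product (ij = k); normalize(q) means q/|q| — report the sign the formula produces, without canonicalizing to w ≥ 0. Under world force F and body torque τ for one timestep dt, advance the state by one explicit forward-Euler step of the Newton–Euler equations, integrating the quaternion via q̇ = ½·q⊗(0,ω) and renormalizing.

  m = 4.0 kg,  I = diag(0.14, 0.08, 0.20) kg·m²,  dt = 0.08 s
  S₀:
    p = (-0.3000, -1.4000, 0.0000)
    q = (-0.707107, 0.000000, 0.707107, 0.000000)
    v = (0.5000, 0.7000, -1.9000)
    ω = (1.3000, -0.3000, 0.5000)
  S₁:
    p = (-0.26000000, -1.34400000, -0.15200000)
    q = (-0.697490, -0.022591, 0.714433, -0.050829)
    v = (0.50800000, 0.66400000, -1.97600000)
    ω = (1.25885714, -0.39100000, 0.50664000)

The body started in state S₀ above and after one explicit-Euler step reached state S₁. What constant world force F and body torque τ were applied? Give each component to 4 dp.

F = (0.4000, -1.8000, -3.8000)
τ = (-0.0900, -0.1300, 0.0400)

rate change Δω = (-0.04114286, -0.09100000, 0.00664000)
gyro term ω₀×Iω₀ = (-0.0180, -0.0390, 0.0234)
τ = I·(Δω/dt) + ω₀×(Iω₀) = (-0.0900, -0.1300, 0.0400)
velocity change Δv = (0.00800000, -0.03600000, -0.07600000)
m·(v₁−v₀)/dt = (0.4000, -1.8000, -3.8000)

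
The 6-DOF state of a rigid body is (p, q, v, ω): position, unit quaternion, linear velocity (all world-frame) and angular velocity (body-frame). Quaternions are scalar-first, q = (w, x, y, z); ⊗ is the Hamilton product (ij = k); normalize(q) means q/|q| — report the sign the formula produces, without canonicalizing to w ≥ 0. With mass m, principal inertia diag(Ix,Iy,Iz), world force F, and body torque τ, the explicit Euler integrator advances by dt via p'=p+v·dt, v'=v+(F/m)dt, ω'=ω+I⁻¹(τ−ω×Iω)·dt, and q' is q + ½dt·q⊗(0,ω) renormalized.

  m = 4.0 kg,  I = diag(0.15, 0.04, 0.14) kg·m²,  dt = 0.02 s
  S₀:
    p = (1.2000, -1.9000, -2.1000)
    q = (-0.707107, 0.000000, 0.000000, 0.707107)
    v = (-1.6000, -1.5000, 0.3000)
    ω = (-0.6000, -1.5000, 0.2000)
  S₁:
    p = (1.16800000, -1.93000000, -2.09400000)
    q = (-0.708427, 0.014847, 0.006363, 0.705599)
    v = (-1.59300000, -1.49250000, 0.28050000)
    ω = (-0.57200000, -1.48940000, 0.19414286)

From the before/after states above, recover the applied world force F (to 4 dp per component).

Δv = v₁−v₀ = (0.00700000, 0.00750000, -0.01950000)
m·(v₁−v₀)/dt = (1.4000, 1.5000, -3.9000)

F = (1.4000, 1.5000, -3.9000)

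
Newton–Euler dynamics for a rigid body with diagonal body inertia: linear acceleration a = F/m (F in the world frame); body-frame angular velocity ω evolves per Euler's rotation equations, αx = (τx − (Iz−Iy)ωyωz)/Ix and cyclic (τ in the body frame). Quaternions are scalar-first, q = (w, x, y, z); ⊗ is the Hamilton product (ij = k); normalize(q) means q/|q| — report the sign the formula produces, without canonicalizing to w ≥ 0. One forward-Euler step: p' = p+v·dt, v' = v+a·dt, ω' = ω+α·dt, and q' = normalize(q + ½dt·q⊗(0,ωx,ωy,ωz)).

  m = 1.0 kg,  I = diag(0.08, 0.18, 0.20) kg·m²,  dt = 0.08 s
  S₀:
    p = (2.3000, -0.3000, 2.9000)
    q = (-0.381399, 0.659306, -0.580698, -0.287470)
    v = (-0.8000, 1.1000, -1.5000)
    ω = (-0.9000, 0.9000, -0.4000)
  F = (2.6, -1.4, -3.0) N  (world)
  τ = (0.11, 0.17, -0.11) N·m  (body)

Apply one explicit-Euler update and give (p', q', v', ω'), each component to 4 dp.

precession coupling ω×(Iω) = (-0.0072, -0.0432, -0.0810)
angular accel α = (1.4650, 1.1844, -0.1450)
ω + α·dt = (-0.7828, 0.9948, -0.4116)
Hamilton product q⊗(0,ω) = (1.0010156, 0.8342613, 0.1791863, 0.2233068)
q' = normalize(q + ½dt·q⊗(0,ω)) = (-0.3409, 0.6917, -0.5727, -0.2781)
a = F/m = (2.6000, -1.4000, -3.0000)
p' = p + v·dt = (2.2360, -0.2120, 2.7800)
new velocity v' = (-0.5920, 0.9880, -1.7400)

p' = (2.2360, -0.2120, 2.7800)
q' = (-0.3409, 0.6917, -0.5727, -0.2781)
v' = (-0.5920, 0.9880, -1.7400)
ω' = (-0.7828, 0.9948, -0.4116)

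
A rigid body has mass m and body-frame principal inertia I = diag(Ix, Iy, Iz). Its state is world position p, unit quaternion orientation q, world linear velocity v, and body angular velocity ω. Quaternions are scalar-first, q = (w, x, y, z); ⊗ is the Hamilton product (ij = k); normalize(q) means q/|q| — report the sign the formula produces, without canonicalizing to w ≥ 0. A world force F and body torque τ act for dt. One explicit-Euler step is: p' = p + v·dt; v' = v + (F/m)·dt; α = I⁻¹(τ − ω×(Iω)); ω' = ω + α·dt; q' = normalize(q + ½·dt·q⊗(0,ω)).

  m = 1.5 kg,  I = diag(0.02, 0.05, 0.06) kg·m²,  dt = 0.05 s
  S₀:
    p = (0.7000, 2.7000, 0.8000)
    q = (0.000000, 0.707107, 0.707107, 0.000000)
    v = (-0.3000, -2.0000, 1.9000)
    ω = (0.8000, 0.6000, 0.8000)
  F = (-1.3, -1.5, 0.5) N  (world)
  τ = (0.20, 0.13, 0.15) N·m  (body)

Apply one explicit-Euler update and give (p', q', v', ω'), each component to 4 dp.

p' = (0.6850, 2.6000, 0.8950)
q' = (-0.0247, 0.7209, 0.6926, -0.0035)
v' = (-0.3433, -2.0500, 1.9167)
ω' = (1.2880, 0.7556, 0.9130)

ω×(Iω) gyroscopic = (0.0048, -0.0256, 0.0144)
angular accel α = (9.7600, 3.1120, 2.2600)
ω' = ω + α·dt = (1.2880, 0.7556, 0.9130)
2q̇ = q⊗(0,ω) = (-0.9899498, 0.5656856, -0.5656856, -0.1414214)
updated quaternion q' = (-0.0247, 0.7209, 0.6926, -0.0035)
p' = p + v·dt = (0.6850, 2.6000, 0.8950)
v + (F/m)dt = (-0.3433, -2.0500, 1.9167)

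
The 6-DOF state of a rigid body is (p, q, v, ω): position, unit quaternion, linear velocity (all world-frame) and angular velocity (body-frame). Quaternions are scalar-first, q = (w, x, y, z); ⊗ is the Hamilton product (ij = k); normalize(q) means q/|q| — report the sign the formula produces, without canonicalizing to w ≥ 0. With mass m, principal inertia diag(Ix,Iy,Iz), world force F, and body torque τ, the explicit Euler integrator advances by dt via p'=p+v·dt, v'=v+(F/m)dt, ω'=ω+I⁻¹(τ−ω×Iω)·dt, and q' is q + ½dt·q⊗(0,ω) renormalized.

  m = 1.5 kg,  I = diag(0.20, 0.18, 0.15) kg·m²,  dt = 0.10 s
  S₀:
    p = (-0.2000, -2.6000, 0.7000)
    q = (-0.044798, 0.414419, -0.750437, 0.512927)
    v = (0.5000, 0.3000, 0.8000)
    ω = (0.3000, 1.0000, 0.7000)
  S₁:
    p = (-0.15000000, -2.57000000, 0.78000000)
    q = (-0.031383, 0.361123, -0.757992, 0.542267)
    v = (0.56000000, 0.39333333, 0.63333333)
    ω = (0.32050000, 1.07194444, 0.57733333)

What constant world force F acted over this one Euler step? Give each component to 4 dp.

Δv = v₁−v₀ = (0.06000000, 0.09333333, -0.16666667)
applied force F = (0.9000, 1.4000, -2.5000)

F = (0.9000, 1.4000, -2.5000)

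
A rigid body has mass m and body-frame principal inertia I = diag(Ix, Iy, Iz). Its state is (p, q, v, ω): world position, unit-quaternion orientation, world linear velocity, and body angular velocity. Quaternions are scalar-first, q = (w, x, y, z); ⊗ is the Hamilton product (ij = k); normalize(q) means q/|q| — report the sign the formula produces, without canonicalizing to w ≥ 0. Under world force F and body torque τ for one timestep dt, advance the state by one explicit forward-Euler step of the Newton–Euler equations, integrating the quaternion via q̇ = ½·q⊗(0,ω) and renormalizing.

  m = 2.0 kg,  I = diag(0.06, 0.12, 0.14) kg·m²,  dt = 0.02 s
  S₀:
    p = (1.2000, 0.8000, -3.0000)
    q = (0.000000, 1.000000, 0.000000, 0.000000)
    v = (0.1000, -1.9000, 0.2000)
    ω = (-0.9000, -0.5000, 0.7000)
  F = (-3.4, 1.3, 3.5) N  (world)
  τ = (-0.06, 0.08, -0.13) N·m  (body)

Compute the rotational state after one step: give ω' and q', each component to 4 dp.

gyro term ω×Iω = (-0.0070, 0.0504, 0.0270)
angular accel α = (-0.8833, 0.2467, -1.1214)
ω' = ω + α·dt = (-0.9177, -0.4951, 0.6776)
2q̇ = q⊗(0,ω) = (0.9000000, 0.0000000, -0.7000000, -0.5000000)
q' = normalize(q + ½dt·q⊗(0,ω)) = (0.0090, 0.9999, -0.0070, -0.0050)

ω' = (-0.9177, -0.4951, 0.6776)
q' = (0.0090, 0.9999, -0.0070, -0.0050)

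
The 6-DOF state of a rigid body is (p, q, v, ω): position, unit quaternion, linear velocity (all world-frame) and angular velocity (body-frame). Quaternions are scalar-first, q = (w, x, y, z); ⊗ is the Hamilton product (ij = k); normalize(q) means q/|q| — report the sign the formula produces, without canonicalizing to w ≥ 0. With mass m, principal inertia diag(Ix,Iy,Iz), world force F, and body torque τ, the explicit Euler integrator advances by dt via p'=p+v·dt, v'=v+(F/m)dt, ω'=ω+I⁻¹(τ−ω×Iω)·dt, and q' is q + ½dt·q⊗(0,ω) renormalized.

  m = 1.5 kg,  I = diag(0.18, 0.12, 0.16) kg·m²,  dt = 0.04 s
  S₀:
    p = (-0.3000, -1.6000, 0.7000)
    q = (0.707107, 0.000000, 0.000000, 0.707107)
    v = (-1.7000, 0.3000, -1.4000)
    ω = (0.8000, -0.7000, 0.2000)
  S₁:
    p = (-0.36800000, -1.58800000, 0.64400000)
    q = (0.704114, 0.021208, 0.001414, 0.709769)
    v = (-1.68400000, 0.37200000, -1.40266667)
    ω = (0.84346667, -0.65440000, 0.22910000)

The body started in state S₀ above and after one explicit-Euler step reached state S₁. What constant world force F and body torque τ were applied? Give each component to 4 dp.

F = (0.6000, 2.7000, -0.1000)
τ = (0.1900, 0.1400, 0.1500)

rate change Δω = (0.04346667, 0.04560000, 0.02910000)
ω₀×(Iω₀) = (-0.0056, 0.0032, 0.0336)
I·α + gyro = (0.1900, 0.1400, 0.1500)
Δv = v₁−v₀ = (0.01600000, 0.07200000, -0.00266667)
F = m·Δv/dt = (0.6000, 2.7000, -0.1000)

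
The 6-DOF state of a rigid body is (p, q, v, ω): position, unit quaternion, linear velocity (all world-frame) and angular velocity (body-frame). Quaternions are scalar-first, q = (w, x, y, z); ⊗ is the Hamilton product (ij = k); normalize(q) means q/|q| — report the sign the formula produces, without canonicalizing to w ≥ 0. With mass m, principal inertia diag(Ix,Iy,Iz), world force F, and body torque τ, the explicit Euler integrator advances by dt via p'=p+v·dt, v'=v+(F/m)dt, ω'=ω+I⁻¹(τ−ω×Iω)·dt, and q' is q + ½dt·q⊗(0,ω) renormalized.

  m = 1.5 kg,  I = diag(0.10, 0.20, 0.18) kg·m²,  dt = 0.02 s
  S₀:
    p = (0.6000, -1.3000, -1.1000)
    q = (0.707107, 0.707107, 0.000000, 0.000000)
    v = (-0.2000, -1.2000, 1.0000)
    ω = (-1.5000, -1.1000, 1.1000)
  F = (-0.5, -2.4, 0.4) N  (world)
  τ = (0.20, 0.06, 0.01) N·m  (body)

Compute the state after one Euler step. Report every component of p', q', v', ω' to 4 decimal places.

angular accel α = (1.7580, -0.3600, -0.8611)
new body rate ω' = (-1.4648, -1.1072, 1.0828)
2q̇ = q⊗(0,ω) = (1.0606605, -1.0606605, -1.5556354, 0.0000000)
q' = normalize(q + ½dt·q⊗(0,ω)) = (0.7175, 0.6963, -0.0156, 0.0000)
new position p' = (0.5960, -1.3240, -1.0800)
v' = v + a·dt = (-0.2067, -1.2320, 1.0053)

p' = (0.5960, -1.3240, -1.0800)
q' = (0.7175, 0.6963, -0.0156, 0.0000)
v' = (-0.2067, -1.2320, 1.0053)
ω' = (-1.4648, -1.1072, 1.0828)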